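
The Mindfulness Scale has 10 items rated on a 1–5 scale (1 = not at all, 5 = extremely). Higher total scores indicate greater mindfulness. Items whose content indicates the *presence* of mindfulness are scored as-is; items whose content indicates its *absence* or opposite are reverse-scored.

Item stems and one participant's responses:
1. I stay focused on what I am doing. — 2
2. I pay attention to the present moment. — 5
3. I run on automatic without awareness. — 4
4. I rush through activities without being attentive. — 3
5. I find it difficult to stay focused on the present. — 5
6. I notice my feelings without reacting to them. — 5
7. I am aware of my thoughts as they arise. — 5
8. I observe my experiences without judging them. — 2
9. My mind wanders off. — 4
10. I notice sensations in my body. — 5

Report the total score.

32

Items 3, 4, 5, 9 describe the absence/opposite of mindfulness → reverse-score.
reversed = (1+5) − raw = 6 − raw.
  item 1: 2
  item 2: 5
  item 3: 6 − 4 = 2
  item 4: 6 − 3 = 3
  item 5: 6 − 5 = 1
  item 6: 5
  item 7: 5
  item 8: 2
  item 9: 6 − 4 = 2
  item 10: 5
Total = 2 + 5 + 2 + 3 + 1 + 5 + 5 + 2 + 2 + 5 = 32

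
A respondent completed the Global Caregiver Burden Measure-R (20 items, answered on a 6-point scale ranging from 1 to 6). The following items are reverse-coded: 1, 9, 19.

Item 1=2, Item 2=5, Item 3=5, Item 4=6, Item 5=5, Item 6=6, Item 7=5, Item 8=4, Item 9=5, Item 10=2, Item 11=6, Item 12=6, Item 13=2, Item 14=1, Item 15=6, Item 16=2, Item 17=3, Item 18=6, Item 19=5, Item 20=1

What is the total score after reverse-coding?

80

Apply reverse scoring (on a 1–6 scale, reversed = 7 − raw):
  item 1: 7 − 2 = 5
  item 9: 7 − 5 = 2
  item 19: 7 − 5 = 2
After reverse-coding: 5, 5, 5, 6, 5, 6, 5, 4, 2, 2, 6, 6, 2, 1, 6, 2, 3, 6, 2, 1
Total = 5 + 5 + 5 + 6 + 5 + 6 + 5 + 4 + 2 + 2 + 6 + 6 + 2 + 1 + 6 + 2 + 3 + 6 + 2 + 1 = 80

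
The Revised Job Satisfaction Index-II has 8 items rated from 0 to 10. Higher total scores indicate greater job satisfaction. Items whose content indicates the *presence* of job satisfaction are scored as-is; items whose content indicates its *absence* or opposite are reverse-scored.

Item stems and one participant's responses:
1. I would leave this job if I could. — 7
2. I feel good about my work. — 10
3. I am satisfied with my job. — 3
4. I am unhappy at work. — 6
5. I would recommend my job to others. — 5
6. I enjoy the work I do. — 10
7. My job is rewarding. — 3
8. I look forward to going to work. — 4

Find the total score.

42

Items 1, 4 describe the absence/opposite of job satisfaction → reverse-score.
reverse-coded value = 10 − response.
  item 1: 10 − 7 = 3
  item 2: 10
  item 3: 3
  item 4: 10 − 6 = 4
  item 5: 5
  item 6: 10
  item 7: 3
  item 8: 4
Total = 3 + 10 + 3 + 4 + 5 + 10 + 3 + 4 = 42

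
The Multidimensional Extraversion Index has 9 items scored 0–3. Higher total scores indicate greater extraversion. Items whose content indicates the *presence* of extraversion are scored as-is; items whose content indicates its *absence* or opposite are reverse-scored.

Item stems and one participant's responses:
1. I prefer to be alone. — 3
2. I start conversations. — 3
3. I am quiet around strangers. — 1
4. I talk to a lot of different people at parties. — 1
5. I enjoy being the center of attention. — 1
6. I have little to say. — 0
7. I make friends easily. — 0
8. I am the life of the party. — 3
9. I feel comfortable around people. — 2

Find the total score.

15

Items 1, 3, 6 describe the absence/opposite of extraversion → reverse-score.
on a 0–3 scale, reversed = 3 − raw.
  item 1: 3 − 3 = 0
  item 2: 3
  item 3: 3 − 1 = 2
  item 4: 1
  item 5: 1
  item 6: 3 − 0 = 3
  item 7: 0
  item 8: 3
  item 9: 2
Total = 0 + 3 + 2 + 1 + 1 + 3 + 0 + 3 + 2 = 15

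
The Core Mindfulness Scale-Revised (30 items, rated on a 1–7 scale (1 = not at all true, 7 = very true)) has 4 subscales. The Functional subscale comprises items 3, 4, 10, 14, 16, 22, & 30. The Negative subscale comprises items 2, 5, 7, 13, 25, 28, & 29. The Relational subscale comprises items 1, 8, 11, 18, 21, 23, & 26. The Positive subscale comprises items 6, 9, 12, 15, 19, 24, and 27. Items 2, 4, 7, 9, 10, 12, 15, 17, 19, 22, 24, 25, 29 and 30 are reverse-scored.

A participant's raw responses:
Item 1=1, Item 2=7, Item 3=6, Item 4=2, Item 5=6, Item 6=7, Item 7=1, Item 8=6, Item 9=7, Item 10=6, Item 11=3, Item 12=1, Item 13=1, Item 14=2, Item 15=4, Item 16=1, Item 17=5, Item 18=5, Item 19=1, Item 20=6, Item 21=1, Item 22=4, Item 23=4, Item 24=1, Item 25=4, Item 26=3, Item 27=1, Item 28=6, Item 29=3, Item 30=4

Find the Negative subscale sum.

Negative items: 2, 5, 7, 13, 25, 28, 29.
Of these, items 2, 7, 25, & 29 are reverse-scored; reverse-coded value = 8 − response.
  item 2: 8 − 7 = 1
  item 5: 6
  item 7: 8 − 1 = 7
  item 13: 1
  item 25: 8 − 4 = 4
  item 28: 6
  item 29: 8 − 3 = 5
Sum = 1 + 6 + 7 + 1 + 4 + 6 + 5 = 30

30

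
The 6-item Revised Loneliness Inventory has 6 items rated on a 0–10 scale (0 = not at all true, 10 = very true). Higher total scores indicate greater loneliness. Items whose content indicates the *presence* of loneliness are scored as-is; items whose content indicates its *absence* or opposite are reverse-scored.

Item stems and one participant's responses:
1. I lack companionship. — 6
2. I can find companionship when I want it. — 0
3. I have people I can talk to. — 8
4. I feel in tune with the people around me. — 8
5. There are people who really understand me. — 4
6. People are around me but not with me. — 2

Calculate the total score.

Items 2, 3, 4, 5 describe the absence/opposite of loneliness → reverse-score.
on a 0–10 scale, reversed = 10 − raw.
  item 1: 6
  item 2: 10 − 0 = 10
  item 3: 10 − 8 = 2
  item 4: 10 − 8 = 2
  item 5: 10 − 4 = 6
  item 6: 2
Total = 6 + 10 + 2 + 2 + 6 + 2 = 28

28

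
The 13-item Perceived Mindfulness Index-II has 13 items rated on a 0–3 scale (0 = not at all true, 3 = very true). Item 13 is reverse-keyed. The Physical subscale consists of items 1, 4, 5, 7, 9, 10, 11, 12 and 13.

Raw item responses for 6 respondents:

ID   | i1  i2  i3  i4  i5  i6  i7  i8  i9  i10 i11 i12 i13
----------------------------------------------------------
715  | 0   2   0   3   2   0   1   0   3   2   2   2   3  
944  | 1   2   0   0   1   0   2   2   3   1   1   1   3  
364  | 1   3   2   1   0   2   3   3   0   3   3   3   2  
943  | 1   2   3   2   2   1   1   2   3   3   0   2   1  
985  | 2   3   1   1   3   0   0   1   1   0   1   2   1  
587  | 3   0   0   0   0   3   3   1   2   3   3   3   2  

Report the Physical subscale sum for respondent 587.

18

Respondent 587 raw: 3, 0, 0, 0, 0, 3, 3, 1, 2, 3, 3, 3, 2.
Physical items: 1, 4, 5, 7, 9, 10, 11, 12, 13.
Reverse-coded (on a 0–3 scale, reversed = 3 − raw):
  item 1: 3
  item 4: 0
  item 5: 0
  item 7: 3
  item 9: 2
  item 10: 3
  item 11: 3
  item 12: 3
  item 13: 3 − 2 = 1
Sum = 3 + 0 + 0 + 3 + 2 + 3 + 3 + 3 + 1 = 18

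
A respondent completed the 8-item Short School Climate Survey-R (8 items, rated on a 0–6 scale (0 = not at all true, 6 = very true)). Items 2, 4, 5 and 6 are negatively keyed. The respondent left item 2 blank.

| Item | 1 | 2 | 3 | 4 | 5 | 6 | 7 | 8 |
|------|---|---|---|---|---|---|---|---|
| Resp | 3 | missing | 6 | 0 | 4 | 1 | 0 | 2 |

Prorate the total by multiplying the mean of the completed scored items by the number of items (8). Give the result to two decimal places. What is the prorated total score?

Reverse-coded (on a 0–6 scale, reversed = 6 − raw):
  item 4: 6 − 0 = 6
  item 5: 6 − 4 = 2
  item 6: 6 − 1 = 5
Completed scored items (7 of 8): 3, 6, 6, 2, 5, 0, 2; sum = 24.
Person mean = 24 / 7 ≈ 3.4286
Prorated total = (24 / 7) × 8 = 27.43 (to 2 dp)

27.43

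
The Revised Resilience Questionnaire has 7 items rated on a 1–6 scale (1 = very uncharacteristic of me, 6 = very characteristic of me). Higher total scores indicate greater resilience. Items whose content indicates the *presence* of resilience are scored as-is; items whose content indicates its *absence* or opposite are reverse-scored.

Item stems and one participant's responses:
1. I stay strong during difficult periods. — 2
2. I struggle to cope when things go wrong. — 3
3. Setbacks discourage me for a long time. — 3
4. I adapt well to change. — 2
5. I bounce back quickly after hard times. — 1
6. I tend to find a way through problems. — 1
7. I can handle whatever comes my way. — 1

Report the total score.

15

Items 2, 3 describe the absence/opposite of resilience → reverse-score.
reversed = (1+6) − raw = 7 − raw.
  item 1: 2
  item 2: 7 − 3 = 4
  item 3: 7 − 3 = 4
  item 4: 2
  item 5: 1
  item 6: 1
  item 7: 1
Total = 2 + 4 + 4 + 2 + 1 + 1 + 1 = 15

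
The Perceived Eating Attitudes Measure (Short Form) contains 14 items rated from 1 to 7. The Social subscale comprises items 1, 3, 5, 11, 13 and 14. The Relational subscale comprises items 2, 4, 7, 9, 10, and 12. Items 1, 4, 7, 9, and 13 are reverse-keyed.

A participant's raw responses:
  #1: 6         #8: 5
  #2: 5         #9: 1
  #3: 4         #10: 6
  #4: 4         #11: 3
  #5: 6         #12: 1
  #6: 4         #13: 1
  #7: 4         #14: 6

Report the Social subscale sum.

Social items: 1, 3, 5, 11, 13, 14.
Of these, items 1 and 13 are reverse-keyed; reverse-coded value = 8 − response.
  item 1: 8 − 6 = 2
  item 3: 4
  item 5: 6
  item 11: 3
  item 13: 8 − 1 = 7
  item 14: 6
Sum = 2 + 4 + 6 + 3 + 7 + 6 = 28

28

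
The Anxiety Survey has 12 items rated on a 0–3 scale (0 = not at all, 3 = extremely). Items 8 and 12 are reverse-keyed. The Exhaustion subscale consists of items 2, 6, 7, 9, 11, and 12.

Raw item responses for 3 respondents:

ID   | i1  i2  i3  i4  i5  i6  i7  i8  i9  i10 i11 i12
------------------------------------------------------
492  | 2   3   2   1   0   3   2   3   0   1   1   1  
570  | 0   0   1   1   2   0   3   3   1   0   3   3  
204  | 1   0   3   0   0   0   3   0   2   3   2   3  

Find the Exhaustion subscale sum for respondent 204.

Respondent 204 raw: 1, 0, 3, 0, 0, 0, 3, 0, 2, 3, 2, 3.
Exhaustion items: 2, 6, 7, 9, 11, 12.
Reverse-coded (reversed = (0+3) − raw = 3 − raw):
  item 2: 0
  item 6: 0
  item 7: 3
  item 9: 2
  item 11: 2
  item 12: 3 − 3 = 0
Sum = 0 + 0 + 3 + 2 + 2 + 0 = 7

7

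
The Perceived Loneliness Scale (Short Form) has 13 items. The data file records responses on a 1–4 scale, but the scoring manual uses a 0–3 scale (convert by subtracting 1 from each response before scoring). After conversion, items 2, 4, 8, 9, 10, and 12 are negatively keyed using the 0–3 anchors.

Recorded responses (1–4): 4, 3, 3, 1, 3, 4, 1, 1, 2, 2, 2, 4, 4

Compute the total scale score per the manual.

25

Convert to 0–3: 3, 2, 2, 0, 2, 3, 0, 0, 1, 1, 1, 3, 3
Reverse-coded (reversed = (0+3) − raw = 3 − raw):
  item 2: 3 − 2 = 1
  item 4: 3 − 0 = 3
  item 8: 3 − 0 = 3
  item 9: 3 − 1 = 2
  item 10: 3 − 1 = 2
  item 12: 3 − 3 = 0
Scored: 3, 1, 2, 3, 2, 3, 0, 3, 2, 2, 1, 0, 3
Total = 25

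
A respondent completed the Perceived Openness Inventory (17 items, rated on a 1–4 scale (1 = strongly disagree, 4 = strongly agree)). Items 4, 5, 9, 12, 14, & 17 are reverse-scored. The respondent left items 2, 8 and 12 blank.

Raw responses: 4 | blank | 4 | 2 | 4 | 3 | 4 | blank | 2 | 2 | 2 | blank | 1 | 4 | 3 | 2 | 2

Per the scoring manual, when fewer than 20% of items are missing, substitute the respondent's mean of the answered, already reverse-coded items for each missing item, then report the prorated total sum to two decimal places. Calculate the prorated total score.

Reverse-coded (on a 1–4 scale, reversed = 5 − raw):
  item 4: 5 − 2 = 3
  item 5: 5 − 4 = 1
  item 9: 5 − 2 = 3
  item 14: 5 − 4 = 1
  item 17: 5 − 2 = 3
Completed scored items (14 of 17): 4, 4, 3, 1, 3, 4, 3, 2, 2, 1, 1, 3, 2, 3; sum = 36.
Person mean = 36 / 14 ≈ 2.5714
Prorated total = (36 / 14) × 17 = 43.71 (to 2 dp)

43.71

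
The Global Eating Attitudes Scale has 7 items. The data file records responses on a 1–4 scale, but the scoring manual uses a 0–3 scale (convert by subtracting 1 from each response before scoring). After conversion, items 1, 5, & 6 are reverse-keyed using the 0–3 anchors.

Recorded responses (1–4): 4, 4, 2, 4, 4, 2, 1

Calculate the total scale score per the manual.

9

Convert to 0–3: 3, 3, 1, 3, 3, 1, 0
Reverse-coded (reversed = (0+3) − raw = 3 − raw):
  item 1: 3 − 3 = 0
  item 5: 3 − 3 = 0
  item 6: 3 − 1 = 2
Scored: 0, 3, 1, 3, 0, 2, 0
Total = 9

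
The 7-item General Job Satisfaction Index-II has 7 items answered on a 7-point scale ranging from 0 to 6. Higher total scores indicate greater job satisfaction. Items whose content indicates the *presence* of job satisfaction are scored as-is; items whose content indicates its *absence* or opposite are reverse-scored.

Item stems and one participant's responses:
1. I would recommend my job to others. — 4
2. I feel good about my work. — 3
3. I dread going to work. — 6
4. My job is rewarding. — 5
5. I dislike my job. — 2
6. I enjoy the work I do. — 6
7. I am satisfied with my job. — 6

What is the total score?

28

Items 3, 5 describe the absence/opposite of job satisfaction → reverse-score.
reversed = (0+6) − raw = 6 − raw.
  item 1: 4
  item 2: 3
  item 3: 6 − 6 = 0
  item 4: 5
  item 5: 6 − 2 = 4
  item 6: 6
  item 7: 6
Total = 4 + 3 + 0 + 5 + 4 + 6 + 6 = 28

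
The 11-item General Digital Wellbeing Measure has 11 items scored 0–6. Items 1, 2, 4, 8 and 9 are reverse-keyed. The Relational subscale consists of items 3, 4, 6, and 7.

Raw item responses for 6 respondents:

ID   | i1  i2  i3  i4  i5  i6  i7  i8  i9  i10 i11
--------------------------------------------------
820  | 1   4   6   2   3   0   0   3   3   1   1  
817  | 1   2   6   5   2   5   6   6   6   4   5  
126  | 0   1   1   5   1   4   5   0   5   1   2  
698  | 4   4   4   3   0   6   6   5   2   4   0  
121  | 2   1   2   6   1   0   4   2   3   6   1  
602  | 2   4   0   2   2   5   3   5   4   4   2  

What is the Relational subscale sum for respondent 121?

Respondent 121 raw: 2, 1, 2, 6, 1, 0, 4, 2, 3, 6, 1.
Relational items: 3, 4, 6, 7.
Reverse-coded (on a 0–6 scale, reversed = 6 − raw):
  item 3: 2
  item 4: 6 − 6 = 0
  item 6: 0
  item 7: 4
Sum = 2 + 0 + 0 + 4 = 6

6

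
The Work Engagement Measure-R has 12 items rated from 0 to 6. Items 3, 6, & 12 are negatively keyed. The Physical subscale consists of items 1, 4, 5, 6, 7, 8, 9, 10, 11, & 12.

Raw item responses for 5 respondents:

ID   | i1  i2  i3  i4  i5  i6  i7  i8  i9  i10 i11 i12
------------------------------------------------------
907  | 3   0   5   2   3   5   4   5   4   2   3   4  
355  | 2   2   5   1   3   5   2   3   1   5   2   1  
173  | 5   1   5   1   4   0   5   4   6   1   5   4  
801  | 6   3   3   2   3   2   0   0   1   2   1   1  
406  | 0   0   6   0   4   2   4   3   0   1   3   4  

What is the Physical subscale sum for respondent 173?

Respondent 173 raw: 5, 1, 5, 1, 4, 0, 5, 4, 6, 1, 5, 4.
Physical items: 1, 4, 5, 6, 7, 8, 9, 10, 11, 12.
Reverse-coded (reverse-coded value = 6 − response):
  item 1: 5
  item 4: 1
  item 5: 4
  item 6: 6 − 0 = 6
  item 7: 5
  item 8: 4
  item 9: 6
  item 10: 1
  item 11: 5
  item 12: 6 − 4 = 2
Sum = 5 + 1 + 4 + 6 + 5 + 4 + 6 + 1 + 5 + 2 = 39

39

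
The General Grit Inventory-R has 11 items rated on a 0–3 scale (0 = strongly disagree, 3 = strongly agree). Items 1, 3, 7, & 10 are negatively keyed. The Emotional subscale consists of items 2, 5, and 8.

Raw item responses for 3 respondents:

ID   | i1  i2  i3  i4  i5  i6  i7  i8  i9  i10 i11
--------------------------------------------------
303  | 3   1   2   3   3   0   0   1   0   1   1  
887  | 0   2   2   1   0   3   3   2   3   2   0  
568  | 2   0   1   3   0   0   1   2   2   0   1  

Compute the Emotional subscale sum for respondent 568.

2

Respondent 568 raw: 2, 0, 1, 3, 0, 0, 1, 2, 2, 0, 1.
Emotional items: 2, 5, 8.
Reverse-coded (reverse-coded value = 3 − response):
  item 2: 0
  item 5: 0
  item 8: 2
Sum = 0 + 0 + 2 = 2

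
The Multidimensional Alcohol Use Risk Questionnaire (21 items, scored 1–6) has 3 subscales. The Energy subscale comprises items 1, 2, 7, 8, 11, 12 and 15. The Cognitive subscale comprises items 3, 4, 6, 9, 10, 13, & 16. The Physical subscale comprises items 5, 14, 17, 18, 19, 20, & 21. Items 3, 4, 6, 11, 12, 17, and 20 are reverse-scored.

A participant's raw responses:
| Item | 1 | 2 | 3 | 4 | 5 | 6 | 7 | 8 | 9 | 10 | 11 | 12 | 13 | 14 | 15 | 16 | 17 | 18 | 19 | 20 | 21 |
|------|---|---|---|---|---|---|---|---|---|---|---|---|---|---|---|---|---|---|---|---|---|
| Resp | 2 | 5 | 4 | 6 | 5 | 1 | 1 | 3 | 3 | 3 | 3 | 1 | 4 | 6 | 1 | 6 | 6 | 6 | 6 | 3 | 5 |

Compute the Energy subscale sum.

Energy items: 1, 2, 7, 8, 11, 12, 15.
Of these, items 11 and 12 are reverse-scored; reverse-coded value = 7 − response.
  item 1: 2
  item 2: 5
  item 7: 1
  item 8: 3
  item 11: 7 − 3 = 4
  item 12: 7 − 1 = 6
  item 15: 1
Sum = 2 + 5 + 1 + 3 + 4 + 6 + 1 = 22

22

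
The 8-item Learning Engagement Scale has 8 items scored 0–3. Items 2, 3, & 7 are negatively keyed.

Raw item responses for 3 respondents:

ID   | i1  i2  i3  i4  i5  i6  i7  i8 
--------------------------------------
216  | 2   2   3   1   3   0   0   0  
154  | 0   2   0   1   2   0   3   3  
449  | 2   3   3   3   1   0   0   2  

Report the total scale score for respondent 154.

Respondent 154 raw: 0, 2, 0, 1, 2, 0, 3, 3.
Reverse-coded (reverse-coded value = 3 − response):
  item 1: 0
  item 2: 3 − 2 = 1
  item 3: 3 − 0 = 3
  item 4: 1
  item 5: 2
  item 6: 0
  item 7: 3 − 3 = 0
  item 8: 3
Sum = 0 + 1 + 3 + 1 + 2 + 0 + 0 + 3 = 10

10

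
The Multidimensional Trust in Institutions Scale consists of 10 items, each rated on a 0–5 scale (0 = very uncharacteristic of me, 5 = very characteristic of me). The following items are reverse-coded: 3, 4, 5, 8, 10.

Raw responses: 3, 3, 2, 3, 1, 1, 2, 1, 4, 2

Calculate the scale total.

29

Reversing items 3, 4, 5, 8, & 10 with 5 − raw:
Total = 3 + 3 + (5−2) + (5−3) + (5−1) + 1 + 2 + (5−1) + 4 + (5−2)
      = 3 + 3 + 3 + 2 + 4 + 1 + 2 + 4 + 4 + 3 = 29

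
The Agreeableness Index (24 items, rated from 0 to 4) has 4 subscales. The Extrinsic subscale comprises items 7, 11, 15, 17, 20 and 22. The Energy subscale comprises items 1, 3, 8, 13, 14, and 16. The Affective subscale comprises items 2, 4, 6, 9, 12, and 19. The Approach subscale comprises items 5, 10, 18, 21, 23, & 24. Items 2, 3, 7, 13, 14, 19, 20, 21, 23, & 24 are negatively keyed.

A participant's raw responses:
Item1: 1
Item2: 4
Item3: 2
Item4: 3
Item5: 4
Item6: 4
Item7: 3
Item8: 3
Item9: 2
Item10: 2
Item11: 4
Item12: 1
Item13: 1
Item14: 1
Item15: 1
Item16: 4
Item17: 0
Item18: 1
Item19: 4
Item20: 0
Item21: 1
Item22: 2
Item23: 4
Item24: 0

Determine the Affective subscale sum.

Affective items: 2, 4, 6, 9, 12, 19.
Of these, items 2 and 19 are negatively keyed; reverse-coded value = 4 − response.
  item 2: 4 − 4 = 0
  item 4: 3
  item 6: 4
  item 9: 2
  item 12: 1
  item 19: 4 − 4 = 0
Sum = 0 + 3 + 4 + 2 + 1 + 0 = 10

10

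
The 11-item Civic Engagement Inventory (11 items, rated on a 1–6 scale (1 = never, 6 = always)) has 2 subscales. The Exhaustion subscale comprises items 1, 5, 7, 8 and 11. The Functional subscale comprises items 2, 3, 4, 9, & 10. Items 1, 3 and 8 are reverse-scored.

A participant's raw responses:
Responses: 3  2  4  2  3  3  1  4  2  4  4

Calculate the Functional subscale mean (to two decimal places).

2.60

Functional items: 2, 3, 4, 9, 10.
Of these, item 3 is reverse-scored; reversed = (1+6) − raw = 7 − raw.
  item 2: 2
  item 3: 7 − 4 = 3
  item 4: 2
  item 9: 2
  item 10: 4
Sum = 2 + 3 + 2 + 2 + 4 = 13
Mean = 13 / 5 = 2.60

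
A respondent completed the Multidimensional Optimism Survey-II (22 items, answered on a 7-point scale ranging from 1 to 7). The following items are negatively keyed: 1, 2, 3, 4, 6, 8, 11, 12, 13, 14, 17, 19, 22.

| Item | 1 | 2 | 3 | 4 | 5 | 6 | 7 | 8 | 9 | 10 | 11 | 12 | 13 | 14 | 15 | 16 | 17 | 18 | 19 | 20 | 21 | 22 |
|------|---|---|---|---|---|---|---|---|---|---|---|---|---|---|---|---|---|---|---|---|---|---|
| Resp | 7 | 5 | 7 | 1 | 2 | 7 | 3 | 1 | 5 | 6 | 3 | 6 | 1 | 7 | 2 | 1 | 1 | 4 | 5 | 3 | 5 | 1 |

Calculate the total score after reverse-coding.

Negatively keyed items use 8 − raw:
  item 1: 8 − 7 = 1
  item 2: 8 − 5 = 3
  item 3: 8 − 7 = 1
  item 4: 8 − 1 = 7
  item 6: 8 − 7 = 1
  item 8: 8 − 1 = 7
  item 11: 8 − 3 = 5
  item 12: 8 − 6 = 2
  item 13: 8 − 1 = 7
  item 14: 8 − 7 = 1
  item 17: 8 − 1 = 7
  item 19: 8 − 5 = 3
  item 22: 8 − 1 = 7
Scored items: 1, 3, 1, 7, 2, 1, 3, 7, 5, 6, 5, 2, 7, 1, 2, 1, 7, 4, 3, 3, 5, 7
Total = 1 + 3 + 1 + 7 + 2 + 1 + 3 + 7 + 5 + 6 + 5 + 2 + 7 + 1 + 2 + 1 + 7 + 4 + 3 + 3 + 5 + 7 = 83

83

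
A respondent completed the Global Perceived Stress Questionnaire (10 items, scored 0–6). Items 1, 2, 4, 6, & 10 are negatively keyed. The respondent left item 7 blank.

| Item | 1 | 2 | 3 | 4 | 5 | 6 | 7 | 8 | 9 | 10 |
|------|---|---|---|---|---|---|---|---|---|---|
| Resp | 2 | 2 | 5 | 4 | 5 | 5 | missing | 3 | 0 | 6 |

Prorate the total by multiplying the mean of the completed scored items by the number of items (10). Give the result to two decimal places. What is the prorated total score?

26.67

Reverse-coded (reverse-coded value = 6 − response):
  item 1: 6 − 2 = 4
  item 2: 6 − 2 = 4
  item 4: 6 − 4 = 2
  item 6: 6 − 5 = 1
  item 10: 6 − 6 = 0
Completed scored items (9 of 10): 4, 4, 5, 2, 5, 1, 3, 0, 0; sum = 24.
Person mean = 24 / 9 ≈ 2.6667
Prorated total = (24 / 9) × 10 = 26.67 (to 2 dp)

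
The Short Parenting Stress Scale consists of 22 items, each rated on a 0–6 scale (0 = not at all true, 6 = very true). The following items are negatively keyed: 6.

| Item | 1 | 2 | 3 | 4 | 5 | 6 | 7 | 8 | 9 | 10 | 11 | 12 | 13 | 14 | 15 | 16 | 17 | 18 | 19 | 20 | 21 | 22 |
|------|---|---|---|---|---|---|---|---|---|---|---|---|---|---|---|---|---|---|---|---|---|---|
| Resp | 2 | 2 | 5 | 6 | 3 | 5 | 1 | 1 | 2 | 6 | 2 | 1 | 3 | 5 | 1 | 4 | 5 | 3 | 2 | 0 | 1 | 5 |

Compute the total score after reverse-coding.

61

Apply reverse scoring (reversed = (0+6) − raw = 6 − raw):
  item 6: 6 − 5 = 1
Scored responses: 2, 2, 5, 6, 3, 1, 1, 1, 2, 6, 2, 1, 3, 5, 1, 4, 5, 3, 2, 0, 1, 5
Total = 2 + 2 + 5 + 6 + 3 + 1 + 1 + 1 + 2 + 6 + 2 + 1 + 3 + 5 + 1 + 4 + 5 + 3 + 2 + 0 + 1 + 5 = 61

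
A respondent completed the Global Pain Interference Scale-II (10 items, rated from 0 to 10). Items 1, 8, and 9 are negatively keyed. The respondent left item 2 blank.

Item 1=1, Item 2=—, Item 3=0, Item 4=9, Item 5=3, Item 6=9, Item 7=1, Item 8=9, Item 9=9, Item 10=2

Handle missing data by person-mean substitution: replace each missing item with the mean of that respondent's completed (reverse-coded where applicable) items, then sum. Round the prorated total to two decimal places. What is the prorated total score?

38.89

Reverse-coded (reverse-coded value = 10 − response):
  item 1: 10 − 1 = 9
  item 8: 10 − 9 = 1
  item 9: 10 − 9 = 1
Completed scored items (9 of 10): 9, 0, 9, 3, 9, 1, 1, 1, 2; sum = 35.
Person mean = 35 / 9 ≈ 3.8889
Prorated total = (35 / 9) × 10 = 38.89 (to 2 dp)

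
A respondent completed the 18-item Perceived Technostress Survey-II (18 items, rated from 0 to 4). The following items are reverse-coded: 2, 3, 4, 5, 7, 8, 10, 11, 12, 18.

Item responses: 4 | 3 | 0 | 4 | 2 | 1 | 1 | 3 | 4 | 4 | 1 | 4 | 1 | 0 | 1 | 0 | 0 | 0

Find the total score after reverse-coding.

29

Apply reverse scoring (reverse-coded value = 4 − response):
  item 2: 4 − 3 = 1
  item 3: 4 − 0 = 4
  item 4: 4 − 4 = 0
  item 5: 4 − 2 = 2
  item 7: 4 − 1 = 3
  item 8: 4 − 3 = 1
  item 10: 4 − 4 = 0
  item 11: 4 − 1 = 3
  item 12: 4 − 4 = 0
  item 18: 4 − 0 = 4
Scored responses: 4, 1, 4, 0, 2, 1, 3, 1, 4, 0, 3, 0, 1, 0, 1, 0, 0, 4
Total = 4 + 1 + 4 + 0 + 2 + 1 + 3 + 1 + 4 + 0 + 3 + 0 + 1 + 0 + 1 + 0 + 0 + 4 = 29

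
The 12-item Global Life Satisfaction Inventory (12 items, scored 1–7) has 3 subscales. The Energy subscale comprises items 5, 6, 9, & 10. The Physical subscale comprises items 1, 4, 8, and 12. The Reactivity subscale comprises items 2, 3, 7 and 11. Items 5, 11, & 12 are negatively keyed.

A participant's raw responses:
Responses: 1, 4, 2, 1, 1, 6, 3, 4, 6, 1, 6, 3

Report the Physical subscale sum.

11

Physical items: 1, 4, 8, 12.
Of these, item 12 is negatively keyed; reversed = (1+7) − raw = 8 − raw.
  item 1: 1
  item 4: 1
  item 8: 4
  item 12: 8 − 3 = 5
Sum = 1 + 1 + 4 + 5 = 11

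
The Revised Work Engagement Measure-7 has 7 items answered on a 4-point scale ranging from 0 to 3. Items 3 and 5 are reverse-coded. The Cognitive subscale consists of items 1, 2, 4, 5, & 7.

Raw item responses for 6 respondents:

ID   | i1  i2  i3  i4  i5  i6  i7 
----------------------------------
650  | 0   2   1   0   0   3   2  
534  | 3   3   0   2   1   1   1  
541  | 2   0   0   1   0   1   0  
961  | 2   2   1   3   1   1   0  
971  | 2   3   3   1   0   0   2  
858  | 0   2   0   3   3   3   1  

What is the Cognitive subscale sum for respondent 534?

Respondent 534 raw: 3, 3, 0, 2, 1, 1, 1.
Cognitive items: 1, 2, 4, 5, 7.
Reverse-coded (reverse-coded value = 3 − response):
  item 1: 3
  item 2: 3
  item 4: 2
  item 5: 3 − 1 = 2
  item 7: 1
Sum = 3 + 3 + 2 + 2 + 1 = 11

11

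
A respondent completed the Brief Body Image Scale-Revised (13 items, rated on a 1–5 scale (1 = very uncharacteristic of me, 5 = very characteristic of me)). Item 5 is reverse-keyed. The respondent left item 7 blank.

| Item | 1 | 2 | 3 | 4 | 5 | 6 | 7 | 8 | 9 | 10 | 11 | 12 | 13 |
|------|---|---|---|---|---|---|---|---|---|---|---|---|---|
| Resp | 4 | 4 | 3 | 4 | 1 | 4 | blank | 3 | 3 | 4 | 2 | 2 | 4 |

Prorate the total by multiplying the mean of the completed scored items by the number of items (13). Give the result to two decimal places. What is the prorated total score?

45.50

Reverse-coded (reversed = (1+5) − raw = 6 − raw):
  item 5: 6 − 1 = 5
Completed scored items (12 of 13): 4, 4, 3, 4, 5, 4, 3, 3, 4, 2, 2, 4; sum = 42.
Person mean = 42 / 12 ≈ 3.5000
Prorated total = (42 / 12) × 13 = 45.50 (to 2 dp)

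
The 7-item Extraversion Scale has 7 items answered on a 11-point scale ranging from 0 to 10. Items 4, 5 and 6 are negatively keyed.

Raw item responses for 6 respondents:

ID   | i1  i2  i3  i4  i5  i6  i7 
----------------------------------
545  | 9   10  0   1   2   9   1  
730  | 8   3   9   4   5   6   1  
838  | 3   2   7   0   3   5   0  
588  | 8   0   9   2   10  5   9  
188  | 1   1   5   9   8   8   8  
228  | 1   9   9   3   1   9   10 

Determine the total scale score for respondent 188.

Respondent 188 raw: 1, 1, 5, 9, 8, 8, 8.
Reverse-coded (on a 0–10 scale, reversed = 10 − raw):
  item 1: 1
  item 2: 1
  item 3: 5
  item 4: 10 − 9 = 1
  item 5: 10 − 8 = 2
  item 6: 10 − 8 = 2
  item 7: 8
Sum = 1 + 1 + 5 + 1 + 2 + 2 + 8 = 20

20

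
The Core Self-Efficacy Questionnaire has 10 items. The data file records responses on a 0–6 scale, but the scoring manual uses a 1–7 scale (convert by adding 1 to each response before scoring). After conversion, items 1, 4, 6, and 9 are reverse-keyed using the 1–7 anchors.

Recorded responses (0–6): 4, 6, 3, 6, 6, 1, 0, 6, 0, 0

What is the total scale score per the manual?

Convert to 1–7: 5, 7, 4, 7, 7, 2, 1, 7, 1, 1
Reverse-coded (reverse-coded value = 8 − response):
  item 1: 8 − 5 = 3
  item 4: 8 − 7 = 1
  item 6: 8 − 2 = 6
  item 9: 8 − 1 = 7
Scored: 3, 7, 4, 1, 7, 6, 1, 7, 7, 1
Total = 44

44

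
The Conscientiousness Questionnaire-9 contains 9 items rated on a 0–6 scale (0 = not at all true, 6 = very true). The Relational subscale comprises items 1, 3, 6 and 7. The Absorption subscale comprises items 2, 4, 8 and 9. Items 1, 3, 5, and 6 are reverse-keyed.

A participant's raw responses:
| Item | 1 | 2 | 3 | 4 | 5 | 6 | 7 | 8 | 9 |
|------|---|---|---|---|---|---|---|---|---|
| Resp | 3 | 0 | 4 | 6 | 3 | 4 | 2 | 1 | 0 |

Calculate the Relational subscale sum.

Relational items: 1, 3, 6, 7.
Of these, items 1, 3 and 6 are reverse-keyed; reverse-coded value = 6 − response.
  item 1: 6 − 3 = 3
  item 3: 6 − 4 = 2
  item 6: 6 − 4 = 2
  item 7: 2
Sum = 3 + 2 + 2 + 2 = 9

9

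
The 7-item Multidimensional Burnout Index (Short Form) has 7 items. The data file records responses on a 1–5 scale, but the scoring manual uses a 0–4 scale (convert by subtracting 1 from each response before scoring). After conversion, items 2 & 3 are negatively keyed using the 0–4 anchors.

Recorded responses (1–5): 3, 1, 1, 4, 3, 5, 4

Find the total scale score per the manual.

22

Convert to 0–4: 2, 0, 0, 3, 2, 4, 3
Reverse-coded (reverse-coded value = 4 − response):
  item 2: 4 − 0 = 4
  item 3: 4 − 0 = 4
Scored: 2, 4, 4, 3, 2, 4, 3
Total = 22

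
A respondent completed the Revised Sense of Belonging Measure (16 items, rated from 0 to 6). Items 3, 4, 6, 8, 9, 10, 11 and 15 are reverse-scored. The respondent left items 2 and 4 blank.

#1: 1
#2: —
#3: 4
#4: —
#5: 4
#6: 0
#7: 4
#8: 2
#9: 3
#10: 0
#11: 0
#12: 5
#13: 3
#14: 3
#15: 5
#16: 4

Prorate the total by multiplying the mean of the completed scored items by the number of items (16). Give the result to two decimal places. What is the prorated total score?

Reverse-coded (reverse-coded value = 6 − response):
  item 3: 6 − 4 = 2
  item 6: 6 − 0 = 6
  item 8: 6 − 2 = 4
  item 9: 6 − 3 = 3
  item 10: 6 − 0 = 6
  item 11: 6 − 0 = 6
  item 15: 6 − 5 = 1
Completed scored items (14 of 16): 1, 2, 4, 6, 4, 4, 3, 6, 6, 5, 3, 3, 1, 4; sum = 52.
Person mean = 52 / 14 ≈ 3.7143
Prorated total = (52 / 14) × 16 = 59.43 (to 2 dp)

59.43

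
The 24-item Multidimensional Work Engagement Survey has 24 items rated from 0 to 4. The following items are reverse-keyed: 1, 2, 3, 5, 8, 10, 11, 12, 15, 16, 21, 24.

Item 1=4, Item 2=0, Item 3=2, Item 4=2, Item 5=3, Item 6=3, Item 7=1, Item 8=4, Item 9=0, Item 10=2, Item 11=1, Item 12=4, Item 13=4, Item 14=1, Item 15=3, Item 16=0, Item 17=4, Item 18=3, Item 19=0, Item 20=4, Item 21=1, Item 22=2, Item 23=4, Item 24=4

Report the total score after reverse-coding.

Reverse-keyed items use 4 − raw:
  item 1: 4 − 4 = 0
  item 2: 4 − 0 = 4
  item 3: 4 − 2 = 2
  item 5: 4 − 3 = 1
  item 8: 4 − 4 = 0
  item 10: 4 − 2 = 2
  item 11: 4 − 1 = 3
  item 12: 4 − 4 = 0
  item 15: 4 − 3 = 1
  item 16: 4 − 0 = 4
  item 21: 4 − 1 = 3
  item 24: 4 − 4 = 0
Scored items: 0, 4, 2, 2, 1, 3, 1, 0, 0, 2, 3, 0, 4, 1, 1, 4, 4, 3, 0, 4, 3, 2, 4, 0
Total = 0 + 4 + 2 + 2 + 1 + 3 + 1 + 0 + 0 + 2 + 3 + 0 + 4 + 1 + 1 + 4 + 4 + 3 + 0 + 4 + 3 + 2 + 4 + 0 = 48

48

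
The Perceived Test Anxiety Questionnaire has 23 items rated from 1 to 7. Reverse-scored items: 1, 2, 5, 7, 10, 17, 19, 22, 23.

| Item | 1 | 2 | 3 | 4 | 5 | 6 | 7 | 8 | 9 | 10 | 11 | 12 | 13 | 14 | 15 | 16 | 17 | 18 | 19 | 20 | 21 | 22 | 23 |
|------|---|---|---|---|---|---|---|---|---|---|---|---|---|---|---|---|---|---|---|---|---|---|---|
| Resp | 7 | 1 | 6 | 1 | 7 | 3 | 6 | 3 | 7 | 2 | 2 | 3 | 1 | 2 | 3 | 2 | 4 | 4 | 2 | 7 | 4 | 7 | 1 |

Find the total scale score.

83

Raw sum = 85. Reverse-scored items: 1, 2, 5, 7, 10, 17, 19, 22, 23; their raw sum = 37.
Each reversal replaces raw with 8 − raw, changing the total by 8 − 2·raw per item.
Total = 85 + 9·8 − 2·37 = 85 + 72 − 74 = 83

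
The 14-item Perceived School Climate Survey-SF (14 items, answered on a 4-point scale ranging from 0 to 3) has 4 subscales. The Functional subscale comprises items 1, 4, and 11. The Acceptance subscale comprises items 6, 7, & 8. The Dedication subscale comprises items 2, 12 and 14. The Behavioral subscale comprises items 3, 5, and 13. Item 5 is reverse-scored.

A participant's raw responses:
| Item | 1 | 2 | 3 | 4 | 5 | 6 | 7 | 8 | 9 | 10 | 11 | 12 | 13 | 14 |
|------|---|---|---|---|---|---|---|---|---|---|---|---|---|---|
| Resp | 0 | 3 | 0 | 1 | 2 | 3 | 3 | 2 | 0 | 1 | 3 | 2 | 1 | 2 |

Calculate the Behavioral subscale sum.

2

Behavioral items: 3, 5, 13.
Of these, item 5 is reverse-scored; reversed = (0+3) − raw = 3 − raw.
  item 3: 0
  item 5: 3 − 2 = 1
  item 13: 1
Sum = 0 + 1 + 1 = 2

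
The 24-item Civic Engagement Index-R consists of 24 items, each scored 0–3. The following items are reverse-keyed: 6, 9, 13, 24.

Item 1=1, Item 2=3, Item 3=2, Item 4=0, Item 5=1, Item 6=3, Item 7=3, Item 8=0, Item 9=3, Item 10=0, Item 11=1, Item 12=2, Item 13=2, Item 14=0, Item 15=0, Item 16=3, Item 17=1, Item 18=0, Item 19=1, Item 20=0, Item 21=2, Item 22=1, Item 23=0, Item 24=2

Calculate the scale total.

23

Apply reverse scoring (reverse-coded value = 3 − response):
  item 6: 3 − 3 = 0
  item 9: 3 − 3 = 0
  item 13: 3 − 2 = 1
  item 24: 3 − 2 = 1
Scored responses: 1, 3, 2, 0, 1, 0, 3, 0, 0, 0, 1, 2, 1, 0, 0, 3, 1, 0, 1, 0, 2, 1, 0, 1
Total = 1 + 3 + 2 + 0 + 1 + 0 + 3 + 0 + 0 + 0 + 1 + 2 + 1 + 0 + 0 + 3 + 1 + 0 + 1 + 0 + 2 + 1 + 0 + 1 = 23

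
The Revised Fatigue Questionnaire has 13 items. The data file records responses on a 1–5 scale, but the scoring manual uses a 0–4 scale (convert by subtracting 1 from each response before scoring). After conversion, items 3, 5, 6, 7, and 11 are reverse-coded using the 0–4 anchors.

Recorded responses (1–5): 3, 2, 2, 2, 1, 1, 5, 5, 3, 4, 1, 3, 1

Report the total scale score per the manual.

Convert to 0–4: 2, 1, 1, 1, 0, 0, 4, 4, 2, 3, 0, 2, 0
Reverse-coded (reversed = (0+4) − raw = 4 − raw):
  item 3: 4 − 1 = 3
  item 5: 4 − 0 = 4
  item 6: 4 − 0 = 4
  item 7: 4 − 4 = 0
  item 11: 4 − 0 = 4
Scored: 2, 1, 3, 1, 4, 4, 0, 4, 2, 3, 4, 2, 0
Total = 30

30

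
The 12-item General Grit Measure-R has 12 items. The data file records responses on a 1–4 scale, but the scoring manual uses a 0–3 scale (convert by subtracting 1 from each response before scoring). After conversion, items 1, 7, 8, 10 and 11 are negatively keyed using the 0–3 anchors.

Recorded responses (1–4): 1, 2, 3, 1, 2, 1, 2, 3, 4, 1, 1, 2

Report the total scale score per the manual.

20

Convert to 0–3: 0, 1, 2, 0, 1, 0, 1, 2, 3, 0, 0, 1
Reverse-coded (reverse-coded value = 3 − response):
  item 1: 3 − 0 = 3
  item 7: 3 − 1 = 2
  item 8: 3 − 2 = 1
  item 10: 3 − 0 = 3
  item 11: 3 − 0 = 3
Scored: 3, 1, 2, 0, 1, 0, 2, 1, 3, 3, 3, 1
Total = 20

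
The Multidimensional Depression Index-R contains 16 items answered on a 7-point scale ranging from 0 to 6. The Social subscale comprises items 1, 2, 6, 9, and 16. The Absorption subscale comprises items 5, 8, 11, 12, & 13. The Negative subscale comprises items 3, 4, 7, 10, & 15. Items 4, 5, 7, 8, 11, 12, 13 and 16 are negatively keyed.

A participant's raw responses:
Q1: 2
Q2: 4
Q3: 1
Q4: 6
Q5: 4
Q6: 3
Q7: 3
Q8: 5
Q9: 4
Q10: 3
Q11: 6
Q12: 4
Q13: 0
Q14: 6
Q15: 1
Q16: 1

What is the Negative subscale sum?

Negative items: 3, 4, 7, 10, 15.
Of these, items 4 & 7 are negatively keyed; reversed = (0+6) − raw = 6 − raw.
  item 3: 1
  item 4: 6 − 6 = 0
  item 7: 6 − 3 = 3
  item 10: 3
  item 15: 1
Sum = 1 + 0 + 3 + 3 + 1 = 8

8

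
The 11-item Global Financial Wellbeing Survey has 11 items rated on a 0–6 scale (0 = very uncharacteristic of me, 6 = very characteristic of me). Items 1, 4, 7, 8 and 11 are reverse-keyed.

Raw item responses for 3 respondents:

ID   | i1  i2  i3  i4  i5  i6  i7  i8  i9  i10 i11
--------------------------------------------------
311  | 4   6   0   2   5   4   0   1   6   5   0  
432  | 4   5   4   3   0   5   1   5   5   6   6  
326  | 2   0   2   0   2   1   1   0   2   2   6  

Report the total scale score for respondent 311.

49

Respondent 311 raw: 4, 6, 0, 2, 5, 4, 0, 1, 6, 5, 0.
Reverse-coded (reversed = (0+6) − raw = 6 − raw):
  item 1: 6 − 4 = 2
  item 2: 6
  item 3: 0
  item 4: 6 − 2 = 4
  item 5: 5
  item 6: 4
  item 7: 6 − 0 = 6
  item 8: 6 − 1 = 5
  item 9: 6
  item 10: 5
  item 11: 6 − 0 = 6
Sum = 2 + 6 + 0 + 4 + 5 + 4 + 6 + 5 + 6 + 5 + 6 = 49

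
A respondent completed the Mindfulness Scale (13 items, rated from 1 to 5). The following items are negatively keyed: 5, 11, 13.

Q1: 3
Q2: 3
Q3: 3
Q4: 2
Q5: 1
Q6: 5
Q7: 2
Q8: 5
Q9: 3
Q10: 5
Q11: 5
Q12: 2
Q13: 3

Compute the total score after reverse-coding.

42

Negatively keyed items use 6 − raw:
  item 5: 6 − 1 = 5
  item 11: 6 − 5 = 1
  item 13: 6 − 3 = 3
Scored items: 3, 3, 3, 2, 5, 5, 2, 5, 3, 5, 1, 2, 3
Total = 3 + 3 + 3 + 2 + 5 + 5 + 2 + 5 + 3 + 5 + 1 + 2 + 3 = 42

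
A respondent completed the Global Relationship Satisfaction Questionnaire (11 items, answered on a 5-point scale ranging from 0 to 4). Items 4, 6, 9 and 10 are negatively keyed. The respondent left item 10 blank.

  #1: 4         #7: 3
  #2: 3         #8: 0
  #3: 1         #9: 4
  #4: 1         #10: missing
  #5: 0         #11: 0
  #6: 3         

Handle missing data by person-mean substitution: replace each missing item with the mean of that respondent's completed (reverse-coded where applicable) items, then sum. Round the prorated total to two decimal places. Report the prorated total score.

16.50

Reverse-coded (reverse-coded value = 4 − response):
  item 4: 4 − 1 = 3
  item 6: 4 − 3 = 1
  item 9: 4 − 4 = 0
Completed scored items (10 of 11): 4, 3, 1, 3, 0, 1, 3, 0, 0, 0; sum = 15.
Person mean = 15 / 10 ≈ 1.5000
Prorated total = (15 / 10) × 11 = 16.50 (to 2 dp)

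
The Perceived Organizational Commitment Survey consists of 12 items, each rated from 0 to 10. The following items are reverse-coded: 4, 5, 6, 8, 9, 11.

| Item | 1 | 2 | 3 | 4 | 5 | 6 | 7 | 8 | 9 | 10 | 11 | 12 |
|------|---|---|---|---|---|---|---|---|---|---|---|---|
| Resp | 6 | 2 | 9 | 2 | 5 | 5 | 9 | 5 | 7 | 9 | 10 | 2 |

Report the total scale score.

63

Reversing items 4, 5, 6, 8, 9 and 11 with 10 − raw:
Total = 6 + 2 + 9 + (10−2) + (10−5) + (10−5) + 9 + (10−5) + (10−7) + 9 + (10−10) + 2
      = 6 + 2 + 9 + 8 + 5 + 5 + 9 + 5 + 3 + 9 + 0 + 2 = 63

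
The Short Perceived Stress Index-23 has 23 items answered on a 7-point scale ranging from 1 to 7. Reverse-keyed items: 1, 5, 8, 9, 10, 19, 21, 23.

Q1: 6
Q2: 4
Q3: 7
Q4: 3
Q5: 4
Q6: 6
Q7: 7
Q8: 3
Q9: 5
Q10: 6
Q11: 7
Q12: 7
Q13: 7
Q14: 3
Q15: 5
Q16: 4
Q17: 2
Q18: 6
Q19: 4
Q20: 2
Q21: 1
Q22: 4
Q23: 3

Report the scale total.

Reverse-keyed items use 8 − raw:
  item 1: 8 − 6 = 2
  item 5: 8 − 4 = 4
  item 8: 8 − 3 = 5
  item 9: 8 − 5 = 3
  item 10: 8 − 6 = 2
  item 19: 8 − 4 = 4
  item 21: 8 − 1 = 7
  item 23: 8 − 3 = 5
Scored responses: 2, 4, 7, 3, 4, 6, 7, 5, 3, 2, 7, 7, 7, 3, 5, 4, 2, 6, 4, 2, 7, 4, 5
Total = 2 + 4 + 7 + 3 + 4 + 6 + 7 + 5 + 3 + 2 + 7 + 7 + 7 + 3 + 5 + 4 + 2 + 6 + 4 + 2 + 7 + 4 + 5 = 106

106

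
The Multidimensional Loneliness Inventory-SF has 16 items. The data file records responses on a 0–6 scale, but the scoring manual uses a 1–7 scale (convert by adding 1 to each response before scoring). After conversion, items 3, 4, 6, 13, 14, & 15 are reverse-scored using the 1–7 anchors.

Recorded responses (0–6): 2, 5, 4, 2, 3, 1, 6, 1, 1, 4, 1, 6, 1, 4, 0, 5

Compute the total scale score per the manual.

Convert to 1–7: 3, 6, 5, 3, 4, 2, 7, 2, 2, 5, 2, 7, 2, 5, 1, 6
Reverse-coded (on a 1–7 scale, reversed = 8 − raw):
  item 3: 8 − 5 = 3
  item 4: 8 − 3 = 5
  item 6: 8 − 2 = 6
  item 13: 8 − 2 = 6
  item 14: 8 − 5 = 3
  item 15: 8 − 1 = 7
Scored: 3, 6, 3, 5, 4, 6, 7, 2, 2, 5, 2, 7, 6, 3, 7, 6
Total = 74

74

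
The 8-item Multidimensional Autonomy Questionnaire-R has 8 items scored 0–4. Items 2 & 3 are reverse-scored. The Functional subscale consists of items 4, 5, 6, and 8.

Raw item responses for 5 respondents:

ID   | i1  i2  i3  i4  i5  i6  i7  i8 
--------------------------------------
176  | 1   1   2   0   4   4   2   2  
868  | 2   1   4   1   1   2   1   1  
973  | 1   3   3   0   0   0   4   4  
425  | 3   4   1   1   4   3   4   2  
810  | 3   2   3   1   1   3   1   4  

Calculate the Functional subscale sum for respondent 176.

Respondent 176 raw: 1, 1, 2, 0, 4, 4, 2, 2.
Functional items: 4, 5, 6, 8.
Reverse-coded (reversed = (0+4) − raw = 4 − raw):
  item 4: 0
  item 5: 4
  item 6: 4
  item 8: 2
Sum = 0 + 4 + 4 + 2 = 10

10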